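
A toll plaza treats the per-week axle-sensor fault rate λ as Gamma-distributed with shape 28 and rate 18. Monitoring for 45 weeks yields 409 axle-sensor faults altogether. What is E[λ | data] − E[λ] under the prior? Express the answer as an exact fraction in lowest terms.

113/21

Total count 409 over total exposure 45 weeks.
By Gamma–Poisson conjugacy, the posterior is Gamma(α + Σx, β + Σt) = Gamma(28 + 409, 18 + 45) = Gamma(437, 63).
Posterior mean = 437/63 = 437/63; prior mean = 28/18 = 14/9. Difference = 437/63 − 14/9 = 113/21.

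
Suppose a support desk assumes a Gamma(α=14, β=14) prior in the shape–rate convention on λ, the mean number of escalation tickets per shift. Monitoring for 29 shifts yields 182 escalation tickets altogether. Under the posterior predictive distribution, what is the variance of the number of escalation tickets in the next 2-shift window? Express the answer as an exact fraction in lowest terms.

Total count 182 over total exposure 29 shifts.
Posterior: α' = 14 + 182 = 196, β' = 14 + 29 = 43.
The posterior predictive for a window of length T is Negative Binomial with variance T·α'·(β'+T)/β'² = 2·196·45/1849 = 17640/1849.

17640/1849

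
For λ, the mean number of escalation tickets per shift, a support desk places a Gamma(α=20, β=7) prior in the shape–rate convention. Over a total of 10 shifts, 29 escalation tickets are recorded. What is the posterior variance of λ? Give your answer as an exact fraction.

Total count 29 over total exposure 10 shifts.
Conjugate update: add total count to the shape and total exposure to the rate, giving Gamma(49, 17).
Posterior variance = α'/β'² = 49/289.

49/289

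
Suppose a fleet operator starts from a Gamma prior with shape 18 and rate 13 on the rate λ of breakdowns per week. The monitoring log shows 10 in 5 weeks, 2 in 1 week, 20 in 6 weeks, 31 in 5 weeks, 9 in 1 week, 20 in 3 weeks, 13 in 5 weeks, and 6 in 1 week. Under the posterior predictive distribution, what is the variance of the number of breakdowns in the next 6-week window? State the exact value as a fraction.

Total count: 10 + 2 + 20 + 31 + 9 + 20 + 13 + 6 = 111.
Total exposure: 5 + 1 + 6 + 5 + 1 + 3 + 5 + 1 = 27 weeks.
By Gamma–Poisson conjugacy, the posterior is Gamma(α + Σx, β + Σt) = Gamma(18 + 111, 13 + 27) = Gamma(129, 40).
The posterior predictive for a window of length T is Negative Binomial with variance T·α'·(β'+T)/β'² = 6·129·46/1600 = 8901/400.

8901/400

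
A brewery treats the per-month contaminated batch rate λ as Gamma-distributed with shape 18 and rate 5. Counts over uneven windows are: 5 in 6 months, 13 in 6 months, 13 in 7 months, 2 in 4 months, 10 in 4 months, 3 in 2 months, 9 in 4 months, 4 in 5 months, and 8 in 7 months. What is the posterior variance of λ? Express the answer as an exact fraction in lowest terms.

17/500

Total count: 5 + 13 + 13 + 2 + 10 + 3 + 9 + 4 + 8 = 67.
Total exposure: 6 + 6 + 7 + 4 + 4 + 2 + 4 + 5 + 7 = 45 months.
Conjugate update: add total count to the shape and total exposure to the rate, giving Gamma(85, 50).
Posterior variance = α'/β'² = 85/2500 = 17/500.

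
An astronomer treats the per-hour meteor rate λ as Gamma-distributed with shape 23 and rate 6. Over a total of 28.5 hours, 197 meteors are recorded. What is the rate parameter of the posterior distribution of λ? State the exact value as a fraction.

69/2

Total count 197 over total exposure 28.5 hours.
Conjugate update: add total count to the shape and total exposure to the rate, giving Gamma(220, 69/2).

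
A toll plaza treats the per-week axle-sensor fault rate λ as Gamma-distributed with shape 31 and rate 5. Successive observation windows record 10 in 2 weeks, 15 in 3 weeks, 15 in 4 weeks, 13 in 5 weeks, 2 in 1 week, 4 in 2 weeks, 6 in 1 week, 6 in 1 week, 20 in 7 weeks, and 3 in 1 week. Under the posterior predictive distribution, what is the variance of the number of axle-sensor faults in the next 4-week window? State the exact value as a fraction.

Total count: 10 + 15 + 15 + 13 + 2 + 4 + 6 + 6 + 20 + 3 = 94.
Total exposure: 2 + 3 + 4 + 5 + 1 + 2 + 1 + 1 + 7 + 1 = 27 weeks.
By Gamma–Poisson conjugacy, the posterior is Gamma(α + Σx, β + Σt) = Gamma(31 + 94, 5 + 27) = Gamma(125, 32).
The posterior predictive for a window of length T is Negative Binomial with variance T·α'·(β'+T)/β'² = 4·125·36/1024 = 1125/64.

1125/64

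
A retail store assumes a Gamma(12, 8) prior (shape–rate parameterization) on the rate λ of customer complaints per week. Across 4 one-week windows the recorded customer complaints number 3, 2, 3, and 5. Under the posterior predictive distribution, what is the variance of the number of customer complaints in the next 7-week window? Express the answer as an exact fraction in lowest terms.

Total count: 3 + 2 + 3 + 5 = 13.
Total exposure: 4 weeks.
By Gamma–Poisson conjugacy, the posterior is Gamma(α + Σx, β + Σt) = Gamma(12 + 13, 8 + 4) = Gamma(25, 12).
The posterior predictive for a window of length T is Negative Binomial with variance T·α'·(β'+T)/β'² = 7·25·19/144 = 3325/144.

3325/144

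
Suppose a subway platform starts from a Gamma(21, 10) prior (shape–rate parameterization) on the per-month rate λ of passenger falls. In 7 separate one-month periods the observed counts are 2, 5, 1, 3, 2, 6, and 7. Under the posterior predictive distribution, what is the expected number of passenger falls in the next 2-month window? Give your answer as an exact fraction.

Total count: 2 + 5 + 1 + 3 + 2 + 6 + 7 = 26.
Total exposure: 7 months.
By Gamma–Poisson conjugacy, the posterior is Gamma(α + Σx, β + Σt) = Gamma(21 + 26, 10 + 7) = Gamma(47, 17).
Predictive mean over a 2-month window = T·E[λ|data] = 2·47/17 = 94/17.

94/17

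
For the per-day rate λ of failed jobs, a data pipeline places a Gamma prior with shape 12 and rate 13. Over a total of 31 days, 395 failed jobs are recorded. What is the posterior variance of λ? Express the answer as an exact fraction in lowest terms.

Total count 395 over total exposure 31 days.
Gamma(α, β) with Poisson data over total exposure Σt gives posterior Gamma(α+Σx, β+Σt) = Gamma(407, 44).
Posterior variance = α'/β'² = 407/1936 = 37/176.

37/176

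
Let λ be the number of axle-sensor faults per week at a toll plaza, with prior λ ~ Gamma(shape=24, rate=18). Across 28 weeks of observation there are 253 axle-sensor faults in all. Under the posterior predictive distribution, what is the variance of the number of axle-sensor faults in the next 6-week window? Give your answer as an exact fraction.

Total count 253 over total exposure 28 weeks.
Conjugate update: add total count to the shape and total exposure to the rate, giving Gamma(277, 46).
The posterior predictive for a window of length T is Negative Binomial with variance T·α'·(β'+T)/β'² = 6·277·52/2116 = 21606/529.

21606/529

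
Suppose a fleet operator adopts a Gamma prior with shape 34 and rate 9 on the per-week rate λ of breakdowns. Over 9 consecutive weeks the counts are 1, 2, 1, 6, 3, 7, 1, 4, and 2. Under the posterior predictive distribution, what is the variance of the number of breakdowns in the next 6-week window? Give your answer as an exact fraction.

244/9

Total count: 1 + 2 + 1 + 6 + 3 + 7 + 1 + 4 + 2 = 27.
Total exposure: 9 weeks.
Posterior: α' = 34 + 27 = 61, β' = 9 + 9 = 18.
The posterior predictive for a window of length T is Negative Binomial with variance T·α'·(β'+T)/β'² = 6·61·24/324 = 244/9.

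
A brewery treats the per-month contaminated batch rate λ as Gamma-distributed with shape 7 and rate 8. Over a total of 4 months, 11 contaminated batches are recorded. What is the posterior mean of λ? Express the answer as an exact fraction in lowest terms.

Total count 11 over total exposure 4 months.
By Gamma–Poisson conjugacy, the posterior is Gamma(α + Σx, β + Σt) = Gamma(7 + 11, 8 + 4) = Gamma(18, 12).
Posterior mean = α'/β' = 18/12 = 3/2.

3/2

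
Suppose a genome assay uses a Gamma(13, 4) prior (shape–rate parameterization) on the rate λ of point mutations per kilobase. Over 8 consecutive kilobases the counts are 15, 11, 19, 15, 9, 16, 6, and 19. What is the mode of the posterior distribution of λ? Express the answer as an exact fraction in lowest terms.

Total count: 15 + 11 + 19 + 15 + 9 + 16 + 6 + 19 = 110.
Total exposure: 8 kilobases.
Posterior: α' = 13 + 110 = 123, β' = 4 + 8 = 12.
Posterior mode = (α'−1)/β' = 122/12 = 61/6.

61/6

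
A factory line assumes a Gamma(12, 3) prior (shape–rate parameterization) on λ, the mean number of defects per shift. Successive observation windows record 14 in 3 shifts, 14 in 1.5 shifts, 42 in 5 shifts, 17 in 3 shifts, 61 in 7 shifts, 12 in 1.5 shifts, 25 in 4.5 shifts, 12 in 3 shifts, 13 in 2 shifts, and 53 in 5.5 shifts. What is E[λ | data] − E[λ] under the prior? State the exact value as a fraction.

Total count: 14 + 14 + 42 + 17 + 61 + 12 + 25 + 12 + 13 + 53 = 263.
Total exposure: 3 + 1.5 + 5 + 3 + 7 + 1.5 + 4.5 + 3 + 2 + 5.5 = 36 shifts.
By Gamma–Poisson conjugacy, the posterior is Gamma(α + Σx, β + Σt) = Gamma(12 + 263, 3 + 36) = Gamma(275, 39).
Posterior mean = 275/39 = 275/39; prior mean = 12/3 = 4. Difference = 275/39 − 4 = 119/39.

119/39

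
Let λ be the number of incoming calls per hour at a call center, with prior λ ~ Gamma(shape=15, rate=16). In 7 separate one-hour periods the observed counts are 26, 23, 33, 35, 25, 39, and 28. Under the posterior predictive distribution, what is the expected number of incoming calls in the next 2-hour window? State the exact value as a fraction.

448/23

Total count: 26 + 23 + 33 + 35 + 25 + 39 + 28 = 209.
Total exposure: 7 hours.
Posterior: α' = 15 + 209 = 224, β' = 16 + 7 = 23.
Predictive mean over a 2-hour window = T·E[λ|data] = 2·224/23 = 448/23.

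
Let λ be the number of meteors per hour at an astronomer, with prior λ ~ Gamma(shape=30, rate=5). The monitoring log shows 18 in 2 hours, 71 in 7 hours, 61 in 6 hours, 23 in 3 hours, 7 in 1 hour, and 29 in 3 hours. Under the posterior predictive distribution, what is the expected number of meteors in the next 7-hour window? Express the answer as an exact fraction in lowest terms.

1673/27

Total count: 18 + 71 + 61 + 23 + 7 + 29 = 209.
Total exposure: 2 + 7 + 6 + 3 + 1 + 3 = 22 hours.
Posterior: α' = 30 + 209 = 239, β' = 5 + 22 = 27.
Predictive mean over a 7-hour window = T·E[λ|data] = 7·239/27 = 1673/27.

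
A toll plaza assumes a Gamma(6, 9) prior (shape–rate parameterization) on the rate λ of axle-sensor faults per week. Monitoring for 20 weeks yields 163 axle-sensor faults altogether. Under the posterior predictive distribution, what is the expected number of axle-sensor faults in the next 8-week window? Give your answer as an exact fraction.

Total count 163 over total exposure 20 weeks.
Conjugate update: add total count to the shape and total exposure to the rate, giving Gamma(169, 29).
Predictive mean over an 8-week window = T·E[λ|data] = 8·169/29 = 1352/29.

1352/29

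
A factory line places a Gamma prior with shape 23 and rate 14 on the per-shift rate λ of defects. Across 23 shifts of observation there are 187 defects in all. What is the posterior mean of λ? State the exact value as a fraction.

Total count 187 over total exposure 23 shifts.
The Gamma prior is conjugate for the Poisson rate, so λ | data ~ Gamma(23+187, 14+23) = Gamma(210, 37).
Posterior mean = α'/β' = 210/37.

210/37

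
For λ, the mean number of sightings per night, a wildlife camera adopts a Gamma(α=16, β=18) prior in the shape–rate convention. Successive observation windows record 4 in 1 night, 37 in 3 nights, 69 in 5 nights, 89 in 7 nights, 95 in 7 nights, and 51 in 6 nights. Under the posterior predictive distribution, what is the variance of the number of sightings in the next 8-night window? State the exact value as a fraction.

Total count: 4 + 37 + 69 + 89 + 95 + 51 = 345.
Total exposure: 1 + 3 + 5 + 7 + 7 + 6 = 29 nights.
Posterior: α' = 16 + 345 = 361, β' = 18 + 29 = 47.
The posterior predictive for a window of length T is Negative Binomial with variance T·α'·(β'+T)/β'² = 8·361·55/2209 = 158840/2209.

158840/2209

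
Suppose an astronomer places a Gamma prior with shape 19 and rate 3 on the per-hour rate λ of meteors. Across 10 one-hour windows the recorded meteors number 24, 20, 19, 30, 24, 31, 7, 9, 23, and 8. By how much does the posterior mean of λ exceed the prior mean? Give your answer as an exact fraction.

395/39

Total count: 24 + 20 + 19 + 30 + 24 + 31 + 7 + 9 + 23 + 8 = 195.
Total exposure: 10 hours.
The Gamma prior is conjugate for the Poisson rate, so λ | data ~ Gamma(19+195, 3+10) = Gamma(214, 13).
Posterior mean = 214/13 = 214/13; prior mean = 19/3 = 19/3. Difference = 214/13 − 19/3 = 395/39.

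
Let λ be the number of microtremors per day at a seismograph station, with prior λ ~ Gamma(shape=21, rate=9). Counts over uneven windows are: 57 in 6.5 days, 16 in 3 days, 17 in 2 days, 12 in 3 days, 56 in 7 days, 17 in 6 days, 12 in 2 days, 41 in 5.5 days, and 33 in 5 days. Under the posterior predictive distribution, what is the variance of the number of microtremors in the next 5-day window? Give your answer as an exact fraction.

76140/2401

Total count: 57 + 16 + 17 + 12 + 56 + 17 + 12 + 41 + 33 = 261.
Total exposure: 6.5 + 3 + 2 + 3 + 7 + 6 + 2 + 5.5 + 5 = 40 days.
Posterior: α' = 21 + 261 = 282, β' = 9 + 40 = 49.
The posterior predictive for a window of length T is Negative Binomial with variance T·α'·(β'+T)/β'² = 5·282·54/2401 = 76140/2401.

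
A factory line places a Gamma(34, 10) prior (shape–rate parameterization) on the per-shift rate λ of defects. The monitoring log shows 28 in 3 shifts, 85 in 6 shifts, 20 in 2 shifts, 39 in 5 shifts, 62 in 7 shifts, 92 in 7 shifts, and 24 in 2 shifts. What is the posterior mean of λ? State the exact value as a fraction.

Total count: 28 + 85 + 20 + 39 + 62 + 92 + 24 = 350.
Total exposure: 3 + 6 + 2 + 5 + 7 + 7 + 2 = 32 shifts.
Gamma(α, β) with Poisson data over total exposure Σt gives posterior Gamma(α+Σx, β+Σt) = Gamma(384, 42).
Posterior mean = α'/β' = 384/42 = 64/7.

64/7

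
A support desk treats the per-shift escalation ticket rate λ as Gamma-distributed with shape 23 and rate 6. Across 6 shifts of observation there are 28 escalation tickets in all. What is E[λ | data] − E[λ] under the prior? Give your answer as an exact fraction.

5/12

Total count 28 over total exposure 6 shifts.
Conjugate update: add total count to the shape and total exposure to the rate, giving Gamma(51, 12).
Posterior mean = 51/12 = 17/4; prior mean = 23/6 = 23/6. Difference = 17/4 − 23/6 = 5/12.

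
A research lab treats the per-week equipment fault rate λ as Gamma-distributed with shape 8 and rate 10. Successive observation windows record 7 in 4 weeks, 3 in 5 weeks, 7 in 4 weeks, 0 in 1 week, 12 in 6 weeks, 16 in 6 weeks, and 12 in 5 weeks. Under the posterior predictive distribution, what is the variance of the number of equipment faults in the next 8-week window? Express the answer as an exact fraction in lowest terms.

Total count: 7 + 3 + 7 + 0 + 12 + 16 + 12 = 57.
Total exposure: 4 + 5 + 4 + 1 + 6 + 6 + 5 = 31 weeks.
Gamma(α, β) with Poisson data over total exposure Σt gives posterior Gamma(α+Σx, β+Σt) = Gamma(65, 41).
The posterior predictive for a window of length T is Negative Binomial with variance T·α'·(β'+T)/β'² = 8·65·49/1681 = 25480/1681.

25480/1681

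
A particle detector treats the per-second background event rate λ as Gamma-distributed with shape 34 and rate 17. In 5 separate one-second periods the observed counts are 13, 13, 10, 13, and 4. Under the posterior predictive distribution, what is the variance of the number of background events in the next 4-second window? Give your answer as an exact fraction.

Total count: 13 + 13 + 10 + 13 + 4 = 53.
Total exposure: 5 seconds.
Conjugate update: add total count to the shape and total exposure to the rate, giving Gamma(87, 22).
The posterior predictive for a window of length T is Negative Binomial with variance T·α'·(β'+T)/β'² = 4·87·26/484 = 2262/121.

2262/121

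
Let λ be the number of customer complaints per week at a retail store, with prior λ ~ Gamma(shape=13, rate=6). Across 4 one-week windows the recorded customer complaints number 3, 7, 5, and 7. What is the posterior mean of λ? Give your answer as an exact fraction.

Total count: 3 + 7 + 5 + 7 = 22.
Total exposure: 4 weeks.
The Gamma prior is conjugate for the Poisson rate, so λ | data ~ Gamma(13+22, 6+4) = Gamma(35, 10).
Posterior mean = α'/β' = 35/10 = 7/2.

7/2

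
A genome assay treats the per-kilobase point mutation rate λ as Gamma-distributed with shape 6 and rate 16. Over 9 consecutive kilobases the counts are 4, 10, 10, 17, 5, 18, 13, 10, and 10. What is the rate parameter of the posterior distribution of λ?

Total count: 4 + 10 + 10 + 17 + 5 + 18 + 13 + 10 + 10 = 97.
Total exposure: 9 kilobases.
By Gamma–Poisson conjugacy, the posterior is Gamma(α + Σx, β + Σt) = Gamma(6 + 97, 16 + 9) = Gamma(103, 25).

25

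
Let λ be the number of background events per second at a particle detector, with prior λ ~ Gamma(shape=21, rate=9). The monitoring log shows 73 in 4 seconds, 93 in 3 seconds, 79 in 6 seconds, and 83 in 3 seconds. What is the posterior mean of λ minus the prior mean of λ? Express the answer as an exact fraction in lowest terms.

Total count: 73 + 93 + 79 + 83 = 328.
Total exposure: 4 + 3 + 6 + 3 = 16 seconds.
Conjugate update: add total count to the shape and total exposure to the rate, giving Gamma(349, 25).
Posterior mean = 349/25 = 349/25; prior mean = 21/9 = 7/3. Difference = 349/25 − 7/3 = 872/75.

872/75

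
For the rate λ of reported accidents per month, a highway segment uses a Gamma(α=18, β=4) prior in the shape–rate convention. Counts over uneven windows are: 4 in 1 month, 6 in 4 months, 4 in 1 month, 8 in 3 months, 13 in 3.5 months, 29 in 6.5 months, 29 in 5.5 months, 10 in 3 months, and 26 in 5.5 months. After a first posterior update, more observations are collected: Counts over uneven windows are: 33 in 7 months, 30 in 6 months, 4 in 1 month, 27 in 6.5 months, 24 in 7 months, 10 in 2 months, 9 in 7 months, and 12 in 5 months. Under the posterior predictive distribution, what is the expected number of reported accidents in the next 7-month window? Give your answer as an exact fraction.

Total count: 4 + 6 + 4 + 8 + 13 + 29 + 29 + 10 + 26 = 129.
Total exposure: 1 + 4 + 1 + 3 + 3.5 + 6.5 + 5.5 + 3 + 5.5 = 33 months.
After the first batch: Gamma(18 + 129, 4 + 33) = Gamma(147, 37).
Total count: 33 + 30 + 4 + 27 + 24 + 10 + 9 + 12 = 149.
Total exposure: 7 + 6 + 1 + 6.5 + 7 + 2 + 7 + 5 = 41.5 months.
After the second batch: Gamma(147 + 149, 37 + 41.5) = Gamma(296, 157/2).
Predictive mean over a 7-month window = T·E[λ|data] = 7·296/(157/2) = 4144/157.

4144/157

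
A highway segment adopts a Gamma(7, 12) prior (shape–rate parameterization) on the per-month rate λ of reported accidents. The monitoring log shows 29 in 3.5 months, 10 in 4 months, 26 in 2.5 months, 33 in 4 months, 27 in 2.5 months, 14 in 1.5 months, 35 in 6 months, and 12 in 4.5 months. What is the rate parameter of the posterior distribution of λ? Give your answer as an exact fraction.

81/2

Total count: 29 + 10 + 26 + 33 + 27 + 14 + 35 + 12 = 186.
Total exposure: 3.5 + 4 + 2.5 + 4 + 2.5 + 1.5 + 6 + 4.5 = 28.5 months.
Gamma(α, β) with Poisson data over total exposure Σt gives posterior Gamma(α+Σx, β+Σt) = Gamma(193, 81/2).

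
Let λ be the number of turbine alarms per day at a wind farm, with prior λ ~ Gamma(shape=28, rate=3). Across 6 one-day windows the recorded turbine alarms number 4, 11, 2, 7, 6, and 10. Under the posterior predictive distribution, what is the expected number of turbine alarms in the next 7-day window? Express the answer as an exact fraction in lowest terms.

Total count: 4 + 11 + 2 + 7 + 6 + 10 = 40.
Total exposure: 6 days.
By Gamma–Poisson conjugacy, the posterior is Gamma(α + Σx, β + Σt) = Gamma(28 + 40, 3 + 6) = Gamma(68, 9).
Predictive mean over a 7-day window = T·E[λ|data] = 7·68/9 = 476/9.

476/9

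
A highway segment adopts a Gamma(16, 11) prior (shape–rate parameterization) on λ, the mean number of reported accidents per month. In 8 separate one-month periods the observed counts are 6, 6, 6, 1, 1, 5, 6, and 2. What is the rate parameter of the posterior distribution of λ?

19

Total count: 6 + 6 + 6 + 1 + 1 + 5 + 6 + 2 = 33.
Total exposure: 8 months.
The Gamma prior is conjugate for the Poisson rate, so λ | data ~ Gamma(16+33, 11+8) = Gamma(49, 19).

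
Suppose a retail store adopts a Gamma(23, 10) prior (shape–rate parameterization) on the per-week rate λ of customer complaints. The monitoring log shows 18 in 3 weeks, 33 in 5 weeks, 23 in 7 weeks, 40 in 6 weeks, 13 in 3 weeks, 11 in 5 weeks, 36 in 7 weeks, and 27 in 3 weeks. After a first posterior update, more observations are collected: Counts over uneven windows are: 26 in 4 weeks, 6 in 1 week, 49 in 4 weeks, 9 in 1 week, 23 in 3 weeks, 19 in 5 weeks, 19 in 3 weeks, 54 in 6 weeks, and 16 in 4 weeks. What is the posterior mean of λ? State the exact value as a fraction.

Total count: 18 + 33 + 23 + 40 + 13 + 11 + 36 + 27 = 201.
Total exposure: 3 + 5 + 7 + 6 + 3 + 5 + 7 + 3 = 39 weeks.
After the first batch: Gamma(23 + 201, 10 + 39) = Gamma(224, 49).
Total count: 26 + 6 + 49 + 9 + 23 + 19 + 19 + 54 + 16 = 221.
Total exposure: 4 + 1 + 4 + 1 + 3 + 5 + 3 + 6 + 4 = 31 weeks.
After the second batch: Gamma(224 + 221, 49 + 31) = Gamma(445, 80).
Posterior mean = α'/β' = 445/80 = 89/16.

89/16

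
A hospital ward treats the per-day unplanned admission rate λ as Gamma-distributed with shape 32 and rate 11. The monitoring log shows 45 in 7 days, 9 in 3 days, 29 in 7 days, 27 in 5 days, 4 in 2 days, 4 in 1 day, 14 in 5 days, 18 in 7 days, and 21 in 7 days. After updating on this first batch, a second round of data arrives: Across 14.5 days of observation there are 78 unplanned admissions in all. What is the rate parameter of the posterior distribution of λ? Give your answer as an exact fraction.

Total count: 45 + 9 + 29 + 27 + 4 + 4 + 14 + 18 + 21 = 171.
Total exposure: 7 + 3 + 7 + 5 + 2 + 1 + 5 + 7 + 7 = 44 days.
After the first batch: Gamma(32 + 171, 11 + 44) = Gamma(203, 55).
Total count 78 over total exposure 14.5 days.
After the second batch: Gamma(203 + 78, 55 + 14.5) = Gamma(281, 139/2).

139/2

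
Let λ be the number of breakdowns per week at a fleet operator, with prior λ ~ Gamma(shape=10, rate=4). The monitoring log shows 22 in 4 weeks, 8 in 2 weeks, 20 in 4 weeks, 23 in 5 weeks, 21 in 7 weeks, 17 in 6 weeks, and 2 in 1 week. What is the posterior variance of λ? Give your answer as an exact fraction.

Total count: 22 + 8 + 20 + 23 + 21 + 17 + 2 = 113.
Total exposure: 4 + 2 + 4 + 5 + 7 + 6 + 1 = 29 weeks.
Gamma(α, β) with Poisson data over total exposure Σt gives posterior Gamma(α+Σx, β+Σt) = Gamma(123, 33).
Posterior variance = α'/β'² = 123/1089 = 41/363.

41/363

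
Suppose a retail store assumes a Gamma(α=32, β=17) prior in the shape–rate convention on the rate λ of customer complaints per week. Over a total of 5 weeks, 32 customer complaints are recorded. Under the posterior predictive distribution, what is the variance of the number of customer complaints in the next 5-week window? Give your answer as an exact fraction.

Total count 32 over total exposure 5 weeks.
The Gamma prior is conjugate for the Poisson rate, so λ | data ~ Gamma(32+32, 17+5) = Gamma(64, 22).
The posterior predictive for a window of length T is Negative Binomial with variance T·α'·(β'+T)/β'² = 5·64·27/484 = 2160/121.

2160/121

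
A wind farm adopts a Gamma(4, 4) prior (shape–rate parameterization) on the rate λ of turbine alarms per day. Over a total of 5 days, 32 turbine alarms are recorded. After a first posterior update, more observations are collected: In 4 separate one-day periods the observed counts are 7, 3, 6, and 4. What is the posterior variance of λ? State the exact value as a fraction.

56/169

Total count 32 over total exposure 5 days.
After the first batch: Gamma(4 + 32, 4 + 5) = Gamma(36, 9).
Total count: 7 + 3 + 6 + 4 = 20.
Total exposure: 4 days.
After the second batch: Gamma(36 + 20, 9 + 4) = Gamma(56, 13).
Posterior variance = α'/β'² = 56/169.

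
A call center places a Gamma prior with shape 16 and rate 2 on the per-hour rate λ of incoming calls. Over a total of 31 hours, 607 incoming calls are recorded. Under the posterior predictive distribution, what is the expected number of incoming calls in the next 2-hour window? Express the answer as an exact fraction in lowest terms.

1246/33

Total count 607 over total exposure 31 hours.
Gamma(α, β) with Poisson data over total exposure Σt gives posterior Gamma(α+Σx, β+Σt) = Gamma(623, 33).
Predictive mean over a 2-hour window = T·E[λ|data] = 2·623/33 = 1246/33.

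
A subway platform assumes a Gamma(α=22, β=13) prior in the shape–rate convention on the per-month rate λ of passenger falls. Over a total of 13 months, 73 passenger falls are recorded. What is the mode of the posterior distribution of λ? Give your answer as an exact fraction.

Total count 73 over total exposure 13 months.
By Gamma–Poisson conjugacy, the posterior is Gamma(α + Σx, β + Σt) = Gamma(22 + 73, 13 + 13) = Gamma(95, 26).
Posterior mode = (α'−1)/β' = 94/26 = 47/13.

47/13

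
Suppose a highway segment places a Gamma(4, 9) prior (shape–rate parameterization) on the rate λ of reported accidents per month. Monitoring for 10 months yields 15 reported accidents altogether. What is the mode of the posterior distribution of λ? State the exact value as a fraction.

Total count 15 over total exposure 10 months.
Conjugate update: add total count to the shape and total exposure to the rate, giving Gamma(19, 19).
Posterior mode = (α'−1)/β' = 18/19.

18/19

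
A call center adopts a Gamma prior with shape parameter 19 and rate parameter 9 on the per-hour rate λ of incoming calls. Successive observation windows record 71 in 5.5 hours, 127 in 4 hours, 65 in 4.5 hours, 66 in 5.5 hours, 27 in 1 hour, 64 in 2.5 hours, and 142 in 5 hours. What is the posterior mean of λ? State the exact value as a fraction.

Total count: 71 + 127 + 65 + 66 + 27 + 64 + 142 = 562.
Total exposure: 5.5 + 4 + 4.5 + 5.5 + 1 + 2.5 + 5 = 28 hours.
The Gamma prior is conjugate for the Poisson rate, so λ | data ~ Gamma(19+562, 9+28) = Gamma(581, 37).
Posterior mean = α'/β' = 581/37.

581/37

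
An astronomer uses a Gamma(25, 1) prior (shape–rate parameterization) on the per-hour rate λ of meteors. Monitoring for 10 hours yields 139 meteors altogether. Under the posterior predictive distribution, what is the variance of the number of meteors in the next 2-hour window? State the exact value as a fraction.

4264/121

Total count 139 over total exposure 10 hours.
Conjugate update: add total count to the shape and total exposure to the rate, giving Gamma(164, 11).
The posterior predictive for a window of length T is Negative Binomial with variance T·α'·(β'+T)/β'² = 2·164·13/121 = 4264/121.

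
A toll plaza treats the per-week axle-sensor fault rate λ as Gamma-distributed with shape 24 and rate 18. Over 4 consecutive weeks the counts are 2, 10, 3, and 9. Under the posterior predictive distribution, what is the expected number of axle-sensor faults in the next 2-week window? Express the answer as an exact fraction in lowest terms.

48/11

Total count: 2 + 10 + 3 + 9 = 24.
Total exposure: 4 weeks.
Gamma(α, β) with Poisson data over total exposure Σt gives posterior Gamma(α+Σx, β+Σt) = Gamma(48, 22).
Predictive mean over a 2-week window = T·E[λ|data] = 2·48/22 = 48/11.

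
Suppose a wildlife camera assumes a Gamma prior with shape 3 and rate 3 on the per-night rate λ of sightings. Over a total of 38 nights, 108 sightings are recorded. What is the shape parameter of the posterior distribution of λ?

Total count 108 over total exposure 38 nights.
By Gamma–Poisson conjugacy, the posterior is Gamma(α + Σx, β + Σt) = Gamma(3 + 108, 3 + 38) = Gamma(111, 41).

111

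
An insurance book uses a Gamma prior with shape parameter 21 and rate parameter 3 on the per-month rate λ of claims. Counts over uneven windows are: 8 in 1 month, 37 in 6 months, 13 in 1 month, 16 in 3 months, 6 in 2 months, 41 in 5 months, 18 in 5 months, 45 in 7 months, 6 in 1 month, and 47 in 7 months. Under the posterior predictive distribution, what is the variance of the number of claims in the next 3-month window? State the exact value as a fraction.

34056/1681

Total count: 8 + 37 + 13 + 16 + 6 + 41 + 18 + 45 + 6 + 47 = 237.
Total exposure: 1 + 6 + 1 + 3 + 2 + 5 + 5 + 7 + 1 + 7 = 38 months.
The Gamma prior is conjugate for the Poisson rate, so λ | data ~ Gamma(21+237, 3+38) = Gamma(258, 41).
The posterior predictive for a window of length T is Negative Binomial with variance T·α'·(β'+T)/β'² = 3·258·44/1681 = 34056/1681.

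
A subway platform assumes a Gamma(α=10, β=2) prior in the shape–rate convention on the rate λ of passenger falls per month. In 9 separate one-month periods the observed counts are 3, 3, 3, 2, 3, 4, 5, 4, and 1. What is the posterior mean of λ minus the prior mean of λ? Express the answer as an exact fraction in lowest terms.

-17/11

Total count: 3 + 3 + 3 + 2 + 3 + 4 + 5 + 4 + 1 = 28.
Total exposure: 9 months.
The Gamma prior is conjugate for the Poisson rate, so λ | data ~ Gamma(10+28, 2+9) = Gamma(38, 11).
Posterior mean = 38/11 = 38/11; prior mean = 10/2 = 5. Difference = 38/11 − 5 = -17/11.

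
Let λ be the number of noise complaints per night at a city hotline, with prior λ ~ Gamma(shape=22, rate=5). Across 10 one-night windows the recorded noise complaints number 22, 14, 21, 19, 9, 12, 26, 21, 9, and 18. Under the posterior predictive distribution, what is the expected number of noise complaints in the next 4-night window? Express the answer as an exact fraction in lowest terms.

772/15

Total count: 22 + 14 + 21 + 19 + 9 + 12 + 26 + 21 + 9 + 18 = 171.
Total exposure: 10 nights.
The Gamma prior is conjugate for the Poisson rate, so λ | data ~ Gamma(22+171, 5+10) = Gamma(193, 15).
Predictive mean over a 4-night window = T·E[λ|data] = 4·193/15 = 772/15.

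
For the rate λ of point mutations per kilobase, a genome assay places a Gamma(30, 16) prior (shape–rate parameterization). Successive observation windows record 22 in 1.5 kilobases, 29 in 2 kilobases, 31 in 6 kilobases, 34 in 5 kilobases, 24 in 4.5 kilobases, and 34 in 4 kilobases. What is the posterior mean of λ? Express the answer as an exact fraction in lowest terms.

Total count: 22 + 29 + 31 + 34 + 24 + 34 = 174.
Total exposure: 1.5 + 2 + 6 + 5 + 4.5 + 4 = 23 kilobases.
Conjugate update: add total count to the shape and total exposure to the rate, giving Gamma(204, 39).
Posterior mean = α'/β' = 204/39 = 68/13.

68/13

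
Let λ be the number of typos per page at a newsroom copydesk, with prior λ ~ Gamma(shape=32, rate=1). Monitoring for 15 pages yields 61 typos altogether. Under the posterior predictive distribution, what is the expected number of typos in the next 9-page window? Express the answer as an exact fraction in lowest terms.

Total count 61 over total exposure 15 pages.
Posterior: α' = 32 + 61 = 93, β' = 1 + 15 = 16.
Predictive mean over a 9-page window = T·E[λ|data] = 9·93/16 = 837/16.

837/16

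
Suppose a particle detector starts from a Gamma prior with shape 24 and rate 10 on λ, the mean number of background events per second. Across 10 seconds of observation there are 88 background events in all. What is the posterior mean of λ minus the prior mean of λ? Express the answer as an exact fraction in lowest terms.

Total count 88 over total exposure 10 seconds.
Conjugate update: add total count to the shape and total exposure to the rate, giving Gamma(112, 20).
Posterior mean = 112/20 = 28/5; prior mean = 24/10 = 12/5. Difference = 28/5 − 12/5 = 16/5.

16/5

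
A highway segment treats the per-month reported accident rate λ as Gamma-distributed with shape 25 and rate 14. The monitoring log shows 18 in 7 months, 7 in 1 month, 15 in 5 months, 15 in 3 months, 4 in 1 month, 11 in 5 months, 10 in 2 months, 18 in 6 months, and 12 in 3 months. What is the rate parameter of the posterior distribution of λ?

47

Total count: 18 + 7 + 15 + 15 + 4 + 11 + 10 + 18 + 12 = 110.
Total exposure: 7 + 1 + 5 + 3 + 1 + 5 + 2 + 6 + 3 = 33 months.
By Gamma–Poisson conjugacy, the posterior is Gamma(α + Σx, β + Σt) = Gamma(25 + 110, 14 + 33) = Gamma(135, 47).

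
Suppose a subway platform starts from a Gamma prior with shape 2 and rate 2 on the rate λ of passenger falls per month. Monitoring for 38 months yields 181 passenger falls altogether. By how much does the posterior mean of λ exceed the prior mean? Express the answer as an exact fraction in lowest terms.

143/40

Total count 181 over total exposure 38 months.
Gamma(α, β) with Poisson data over total exposure Σt gives posterior Gamma(α+Σx, β+Σt) = Gamma(183, 40).
Posterior mean = 183/40 = 183/40; prior mean = 2/2 = 1. Difference = 183/40 − 1 = 143/40.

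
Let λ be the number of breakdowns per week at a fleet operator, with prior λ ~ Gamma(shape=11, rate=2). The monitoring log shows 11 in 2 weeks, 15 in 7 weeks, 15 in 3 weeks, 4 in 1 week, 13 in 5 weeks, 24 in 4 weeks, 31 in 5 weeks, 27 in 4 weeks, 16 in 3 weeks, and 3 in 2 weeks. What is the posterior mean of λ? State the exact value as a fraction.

85/19

Total count: 11 + 15 + 15 + 4 + 13 + 24 + 31 + 27 + 16 + 3 = 159.
Total exposure: 2 + 7 + 3 + 1 + 5 + 4 + 5 + 4 + 3 + 2 = 36 weeks.
Gamma(α, β) with Poisson data over total exposure Σt gives posterior Gamma(α+Σx, β+Σt) = Gamma(170, 38).
Posterior mean = α'/β' = 170/38 = 85/19.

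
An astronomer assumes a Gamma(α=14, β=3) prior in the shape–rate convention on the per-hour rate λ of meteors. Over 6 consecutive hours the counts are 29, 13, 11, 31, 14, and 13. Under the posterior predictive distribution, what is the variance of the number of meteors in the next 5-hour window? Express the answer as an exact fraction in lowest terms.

8750/81

Total count: 29 + 13 + 11 + 31 + 14 + 13 = 111.
Total exposure: 6 hours.
Conjugate update: add total count to the shape and total exposure to the rate, giving Gamma(125, 9).
The posterior predictive for a window of length T is Negative Binomial with variance T·α'·(β'+T)/β'² = 5·125·14/81 = 8750/81.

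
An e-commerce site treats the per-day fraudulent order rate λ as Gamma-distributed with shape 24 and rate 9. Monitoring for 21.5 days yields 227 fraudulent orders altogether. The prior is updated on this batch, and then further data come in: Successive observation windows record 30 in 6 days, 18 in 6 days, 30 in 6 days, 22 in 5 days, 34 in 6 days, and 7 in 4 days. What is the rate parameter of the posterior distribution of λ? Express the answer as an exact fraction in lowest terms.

Total count 227 over total exposure 21.5 days.
After the first batch: Gamma(24 + 227, 9 + 21.5) = Gamma(251, 61/2).
Total count: 30 + 18 + 30 + 22 + 34 + 7 = 141.
Total exposure: 6 + 6 + 6 + 5 + 6 + 4 = 33 days.
After the second batch: Gamma(251 + 141, 61/2 + 33) = Gamma(392, 127/2).

127/2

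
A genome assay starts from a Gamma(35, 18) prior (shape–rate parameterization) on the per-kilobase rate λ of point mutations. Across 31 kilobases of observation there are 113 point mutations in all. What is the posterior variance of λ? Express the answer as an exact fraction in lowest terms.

148/2401

Total count 113 over total exposure 31 kilobases.
Gamma(α, β) with Poisson data over total exposure Σt gives posterior Gamma(α+Σx, β+Σt) = Gamma(148, 49).
Posterior variance = α'/β'² = 148/2401.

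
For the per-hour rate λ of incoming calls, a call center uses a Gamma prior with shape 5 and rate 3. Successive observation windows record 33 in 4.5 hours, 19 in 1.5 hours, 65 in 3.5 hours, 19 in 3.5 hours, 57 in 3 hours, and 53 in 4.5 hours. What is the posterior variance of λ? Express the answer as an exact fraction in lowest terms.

Total count: 33 + 19 + 65 + 19 + 57 + 53 = 246.
Total exposure: 4.5 + 1.5 + 3.5 + 3.5 + 3 + 4.5 = 20.5 hours.
The Gamma prior is conjugate for the Poisson rate, so λ | data ~ Gamma(5+246, 3+20.5) = Gamma(251, 47/2).
Posterior variance = α'/β'² = 251/(2209/4) = 1004/2209.

1004/2209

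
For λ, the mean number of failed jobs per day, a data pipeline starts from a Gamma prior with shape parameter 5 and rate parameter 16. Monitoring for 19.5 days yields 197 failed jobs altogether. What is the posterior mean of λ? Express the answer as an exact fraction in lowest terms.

Total count 197 over total exposure 19.5 days.
Conjugate update: add total count to the shape and total exposure to the rate, giving Gamma(202, 71/2).
Posterior mean = α'/β' = 202/(71/2) = 404/71.

404/71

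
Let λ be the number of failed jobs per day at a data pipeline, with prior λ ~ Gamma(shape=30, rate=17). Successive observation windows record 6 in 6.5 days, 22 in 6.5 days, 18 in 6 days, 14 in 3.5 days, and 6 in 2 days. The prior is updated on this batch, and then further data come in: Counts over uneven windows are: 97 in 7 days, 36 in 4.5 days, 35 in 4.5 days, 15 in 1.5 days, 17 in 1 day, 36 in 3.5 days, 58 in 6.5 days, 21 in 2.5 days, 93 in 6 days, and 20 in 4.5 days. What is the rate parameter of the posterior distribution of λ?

Total count: 6 + 22 + 18 + 14 + 6 = 66.
Total exposure: 6.5 + 6.5 + 6 + 3.5 + 2 = 24.5 days.
After the first batch: Gamma(30 + 66, 17 + 24.5) = Gamma(96, 83/2).
Total count: 97 + 36 + 35 + 15 + 17 + 36 + 58 + 21 + 93 + 20 = 428.
Total exposure: 7 + 4.5 + 4.5 + 1.5 + 1 + 3.5 + 6.5 + 2.5 + 6 + 4.5 = 41.5 days.
After the second batch: Gamma(96 + 428, 83/2 + 41.5) = Gamma(524, 83).

83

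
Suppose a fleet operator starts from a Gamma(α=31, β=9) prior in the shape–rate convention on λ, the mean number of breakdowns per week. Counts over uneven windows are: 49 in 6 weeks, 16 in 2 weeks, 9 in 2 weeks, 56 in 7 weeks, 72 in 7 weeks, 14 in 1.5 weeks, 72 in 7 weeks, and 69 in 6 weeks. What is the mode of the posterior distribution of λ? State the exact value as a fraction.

774/95

Total count: 49 + 16 + 9 + 56 + 72 + 14 + 72 + 69 = 357.
Total exposure: 6 + 2 + 2 + 7 + 7 + 1.5 + 7 + 6 = 38.5 weeks.
By Gamma–Poisson conjugacy, the posterior is Gamma(α + Σx, β + Σt) = Gamma(31 + 357, 9 + 38.5) = Gamma(388, 95/2).
Posterior mode = (α'−1)/β' = 387/(95/2) = 774/95.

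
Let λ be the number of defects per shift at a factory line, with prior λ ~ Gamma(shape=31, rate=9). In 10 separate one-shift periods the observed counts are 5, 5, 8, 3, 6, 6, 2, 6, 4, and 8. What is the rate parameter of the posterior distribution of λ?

19

Total count: 5 + 5 + 8 + 3 + 6 + 6 + 2 + 6 + 4 + 8 = 53.
Total exposure: 10 shifts.
Conjugate update: add total count to the shape and total exposure to the rate, giving Gamma(84, 19).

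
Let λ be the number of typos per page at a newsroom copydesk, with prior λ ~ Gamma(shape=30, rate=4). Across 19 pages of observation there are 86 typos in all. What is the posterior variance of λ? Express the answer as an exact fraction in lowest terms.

116/529

Total count 86 over total exposure 19 pages.
Gamma(α, β) with Poisson data over total exposure Σt gives posterior Gamma(α+Σx, β+Σt) = Gamma(116, 23).
Posterior variance = α'/β'² = 116/529.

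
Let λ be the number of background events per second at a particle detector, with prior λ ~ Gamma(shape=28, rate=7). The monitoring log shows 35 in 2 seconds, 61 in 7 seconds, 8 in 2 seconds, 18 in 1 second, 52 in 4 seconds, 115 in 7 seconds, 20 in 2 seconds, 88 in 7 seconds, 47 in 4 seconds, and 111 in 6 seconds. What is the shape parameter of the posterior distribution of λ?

583

Total count: 35 + 61 + 8 + 18 + 52 + 115 + 20 + 88 + 47 + 111 = 555.
Total exposure: 2 + 7 + 2 + 1 + 4 + 7 + 2 + 7 + 4 + 6 = 42 seconds.
Gamma(α, β) with Poisson data over total exposure Σt gives posterior Gamma(α+Σx, β+Σt) = Gamma(583, 49).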